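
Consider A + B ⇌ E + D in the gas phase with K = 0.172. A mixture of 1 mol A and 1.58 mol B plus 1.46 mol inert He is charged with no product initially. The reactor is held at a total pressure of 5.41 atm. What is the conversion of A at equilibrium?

X = 0.365

Let X = conversion of A (basis 1 mol A); extent of reaction ξ = X.
Species balance: n_A = 1 − X; n_B = 1.58 − X; n_E = X; n_D = X; n_I = 1.46 (inert).
Total moles n_T = 4.04 (Δν = 0, constant).
With p_i = (n_i/n_T)P, K = p_E p_D / (p_A p_B).
Substituting and setting equal to 0.172 gives a polynomial in X; the root in (0,1) is X = 0.365.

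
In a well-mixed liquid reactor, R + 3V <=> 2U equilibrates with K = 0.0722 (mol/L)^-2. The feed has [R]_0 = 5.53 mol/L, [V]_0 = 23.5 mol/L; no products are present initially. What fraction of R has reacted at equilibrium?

Let X = conversion of R; extent ξ = 5.53·X mol/L.
Concentrations: [R] = 5.53 − 5.53X; [V] = 23.5 − 16.6X; [U] = 11.1X.
K = [U]^2 / ([R] [V]^3).
Equating to 0.0722 (mol/L)^-2: the physical root is X = 0.807.

X = 0.807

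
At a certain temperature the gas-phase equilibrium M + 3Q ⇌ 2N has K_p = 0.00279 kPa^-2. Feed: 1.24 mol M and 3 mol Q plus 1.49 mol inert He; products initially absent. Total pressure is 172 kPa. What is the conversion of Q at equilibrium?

Basis: 3 mol Q initially; let X = conversion of Q. Extent ξ = X.
Mole table: n_M = 1.24 − X; n_Q = 3 − 3X; n_N = 2X; n_I = 1.49 (inert).
Summing: n_T = 5.73 − 2X.
Mole fractions y_i = n_i/n_T; K_p = p_N^2 / (p_M p_Q^3) with p_i = y_i·P.
Setting this equal to 0.00279 kPa^-2 and taking the physical root (0 < X < 1) gives X = 0.691.

X = 0.691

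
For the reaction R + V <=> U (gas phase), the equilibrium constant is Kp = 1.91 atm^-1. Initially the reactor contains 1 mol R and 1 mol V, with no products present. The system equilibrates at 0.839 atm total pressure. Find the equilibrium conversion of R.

X = 0.380

Basis: 1 mol R initially; let X = conversion of R. Extent ξ = X.
At extent ξ: n_R = 1 − X; n_V = 1 − X; n_U = X.
n_T = Σnᵢ = 2 − X.
y_i = n_i/n_T, p_i = y_i·P. Kp = p_U / (p_R p_V).
Setting this equal to 1.91 atm^-1 and taking the physical root (0 < X < 1) gives X = 0.380.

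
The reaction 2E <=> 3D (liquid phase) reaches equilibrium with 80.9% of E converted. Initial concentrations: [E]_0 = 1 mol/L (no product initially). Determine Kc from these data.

Let X = conversion of E.
Concentrations: [E] = 1 − 1X; [D] = 1.5X.
At X = 0.809: [E] = 0.191, [D] = 1.21.
Kc = [D]^3 / ([E]^2) = 49 mol/L.

Kc = 49 mol/L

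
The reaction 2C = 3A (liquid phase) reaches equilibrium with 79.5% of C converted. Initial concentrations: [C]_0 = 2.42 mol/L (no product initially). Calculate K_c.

Let X = conversion of C.
Concentrations: [C] = 2.42 − 2.42X; [A] = 3.63X.
At X = 0.795: [C] = 0.496, [A] = 2.89.
K_c = [A]^3 / ([C]^2) = 97.7 mol/L.

K_c = 97.7 mol/L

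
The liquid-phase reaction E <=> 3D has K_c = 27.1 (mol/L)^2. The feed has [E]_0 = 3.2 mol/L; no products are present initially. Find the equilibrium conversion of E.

Let X = conversion of E; extent ξ = 3.2·X mol/L.
Concentrations: [E] = 3.2 − 3.2X; [D] = 9.6X.
K_c = [D]^3 / ([E]).
This equals 27.1 at X = 0.391 (the root in 0 < X < 1).

X = 0.391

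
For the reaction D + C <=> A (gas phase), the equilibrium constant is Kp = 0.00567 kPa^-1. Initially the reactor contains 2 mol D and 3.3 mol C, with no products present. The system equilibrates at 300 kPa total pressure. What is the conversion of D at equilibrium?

Basis: 2 mol D initially; let X = conversion of D. Extent ξ = 2X.
Moles: n_D = 2 − 2X; n_C = 3.3 − 2X; n_A = 2X.
Summing: n_T = 5.3 − 2X.
Mole fractions y_i = n_i/n_T; Kp = p_A / (p_D p_C) with p_i = y_i·P.
This yields a degree-2 equation in X; solving on (0,1), X = 0.479.

X = 0.479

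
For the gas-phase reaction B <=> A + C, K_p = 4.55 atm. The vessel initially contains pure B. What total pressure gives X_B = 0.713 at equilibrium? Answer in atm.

P = 4.4 atm

Let X = conversion of B (basis 1 mol B); extent of reaction ξ = X.
Moles: n_B = 1 − X; n_A = X; n_C = X.
Total moles n_T = 1 + X.
K_p = p_A p_C / (p_B) with p_i = (n_i/n_T)·P.
At X = 0.713: the mole-fraction product g(X) = Π y_i^ν_i = 1.034. Since K_p = g(X)·P^{1}, P = (K_p/g)^(1/1) = (4.55/1.034)^(1/1) = 4.4 atm.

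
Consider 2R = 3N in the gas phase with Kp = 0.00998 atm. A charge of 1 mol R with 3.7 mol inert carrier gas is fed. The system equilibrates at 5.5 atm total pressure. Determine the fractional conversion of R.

X = 0.125

Take 1 mol R as basis and let X be its fractional conversion, so ξ = 0.5X.
Species balance: n_R = 1 − X; n_N = 1.5X; n_I = 3.7 (inert).
Summing: n_T = 4.7 + 0.5X.
y_i = n_i/n_T, p_i = y_i·P. Kp = p_N^3 / (p_R^2).
Substituting and setting equal to 0.00998 atm gives a polynomial in X; the root in (0,1) is X = 0.125.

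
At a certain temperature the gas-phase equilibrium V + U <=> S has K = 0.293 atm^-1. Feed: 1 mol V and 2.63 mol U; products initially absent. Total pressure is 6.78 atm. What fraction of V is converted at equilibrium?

X = 0.572

Basis: 1 mol V initially; let X = conversion of V. Extent ξ = X.
At extent ξ: n_V = 1 − X; n_U = 2.63 − X; n_S = X.
Summing: n_T = 3.63 − X.
Mole fractions y_i = n_i/n_T; K = p_S / (p_V p_U) with p_i = y_i·P.
Setting this equal to 0.293 atm^-1 and taking the physical root (0 < X < 1) gives X = 0.572.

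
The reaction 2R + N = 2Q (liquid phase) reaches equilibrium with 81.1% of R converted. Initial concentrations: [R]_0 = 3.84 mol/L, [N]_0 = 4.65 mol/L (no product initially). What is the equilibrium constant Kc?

Kc = 5.95 L/mol

Let X = conversion of R.
Concentrations: [R] = 3.84 − 3.84X; [N] = 4.65 − 1.92X; [Q] = 3.84X.
At X = 0.811: [R] = 0.726, [N] = 3.09, [Q] = 3.11.
Kc = [Q]^2 / ([R]^2 [N]) = 5.95 L/mol.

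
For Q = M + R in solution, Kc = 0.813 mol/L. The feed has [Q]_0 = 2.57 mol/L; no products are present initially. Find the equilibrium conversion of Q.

X = 0.426

Let X = conversion of Q; extent ξ = 2.57·X mol/L.
Concentrations: [Q] = 2.57 − 2.57X; [M] = 2.57X; [R] = 2.57X.
Kc = [M] [R] / ([Q]).
This equals 0.813 at X = 0.426 (the root in 0 < X < 1).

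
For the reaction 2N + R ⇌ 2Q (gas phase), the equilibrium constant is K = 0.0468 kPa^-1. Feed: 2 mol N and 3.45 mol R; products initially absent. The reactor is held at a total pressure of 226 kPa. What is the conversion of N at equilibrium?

Take 2 mol N as basis and let X be its fractional conversion, so ξ = X.
At extent ξ: n_N = 2 − 2X; n_R = 3.45 − X; n_Q = 2X.
n_T = Σnᵢ = 5.45 − X.
Mole fractions y_i = n_i/n_T; K = p_Q^2 / (p_N^2 p_R) with p_i = y_i·P.
Equating to 0.0468 kPa^-1 and solving on 0 < X < 1: X = 0.712.

X = 0.712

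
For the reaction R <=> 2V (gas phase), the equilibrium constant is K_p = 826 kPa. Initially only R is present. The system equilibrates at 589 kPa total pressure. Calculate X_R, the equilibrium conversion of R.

X = 0.509

Take 1 mol R as basis and let X be its fractional conversion, so ξ = X.
At extent ξ: n_R = 1 − X; n_V = 2X.
Total moles n_T = 1 + X.
Mole fractions y_i = n_i/n_T; K_p = p_V^2 / (p_R) with p_i = y_i·P.
This yields a degree-2 equation in X; solving on (0,1), X = 0.509.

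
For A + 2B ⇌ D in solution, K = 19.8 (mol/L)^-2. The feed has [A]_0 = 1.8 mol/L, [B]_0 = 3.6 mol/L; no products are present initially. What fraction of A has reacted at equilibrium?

Let X = conversion of A; extent ξ = 1.8·X mol/L.
Concentrations: [A] = 1.8 − 1.8X; [B] = 3.6 − 3.6X; [D] = 1.8X.
K = [D] / ([A] [B]^2).
This equals 19.8 at X = 0.851 (the root in 0 < X < 1).

X = 0.851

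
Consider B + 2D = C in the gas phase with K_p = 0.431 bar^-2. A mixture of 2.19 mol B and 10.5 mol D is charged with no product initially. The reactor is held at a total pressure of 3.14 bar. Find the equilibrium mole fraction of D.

y_D = 0.771

Take 2.19 mol B as basis and let X be its fractional conversion, so ξ = 2.19X.
Species balance: n_B = 2.19 − 2.19X; n_D = 10.5 − 4.38X; n_C = 2.19X.
Total moles n_T = 12.7 − 4.38X.
With p_i = (n_i/n_T)P, K_p = p_C / (p_B p_D^2).
Setting this equal to 0.431 bar^-2 and taking the physical root (0 < X < 1) gives X = 0.716.
Then n_D = 7.36, n_T = 9.55, so y_D = 0.771.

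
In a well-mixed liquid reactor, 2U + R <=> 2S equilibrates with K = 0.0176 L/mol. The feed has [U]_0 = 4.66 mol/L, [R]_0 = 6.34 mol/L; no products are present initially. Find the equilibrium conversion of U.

Let X = conversion of U; extent ξ = 4.66X/2 mol/L.
Concentrations: [U] = 4.66 − 4.66X; [R] = 6.34 − 2.33X; [S] = 4.66X.
K = [S]^2 / ([U]^2 [R]).
This equals 0.0176 at X = 0.242 (the root in 0 < X < 1).

X = 0.242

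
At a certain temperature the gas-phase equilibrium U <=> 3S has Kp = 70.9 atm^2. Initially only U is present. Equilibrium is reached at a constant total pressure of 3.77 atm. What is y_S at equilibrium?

Take 1 mol U as basis and let X be its fractional conversion, so ξ = X.
Moles: n_U = 1 − X; n_S = 3X.
Total moles n_T = 1 + 2X.
Mole fractions y_i = n_i/n_T; Kp = p_S^3 / (p_U) with p_i = y_i·P.
Equating to 70.9 atm^2 and solving on 0 < X < 1: X = 0.688.
Then n_S = 2.06, n_T = 2.38, so y_S = 0.869.

y_S = 0.869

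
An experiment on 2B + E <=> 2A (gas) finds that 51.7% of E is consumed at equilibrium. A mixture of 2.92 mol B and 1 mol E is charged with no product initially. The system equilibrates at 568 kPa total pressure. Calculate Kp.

Kp = 0.00373 kPa^-1

Basis: 1 mol E initially; let X = conversion of E. Extent ξ = X.
At extent ξ: n_B = 2.92 − 2X; n_E = 1 − X; n_A = 2X.
Total moles n_T = 3.92 − X.
At X = 0.517: n_B = 1.89, n_E = 0.483, n_A = 1.03, n_T = 3.4.
p_i = (n_i/n_T)·P. Kp = p_A^2 / (p_B^2 p_E) = 0.00373 kPa^-1.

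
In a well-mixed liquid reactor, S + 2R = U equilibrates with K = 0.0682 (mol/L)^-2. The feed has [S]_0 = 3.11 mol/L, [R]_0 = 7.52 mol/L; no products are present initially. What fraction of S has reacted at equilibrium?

Let X = conversion of S; extent ξ = 3.11·X mol/L.
Concentrations: [S] = 3.11 − 3.11X; [R] = 7.52 − 6.22X; [U] = 3.11X.
K = [U] / ([S] [R]^2).
Setting equal to 0.0682 and solving for X on (0,1) gives X = 0.541.

X = 0.541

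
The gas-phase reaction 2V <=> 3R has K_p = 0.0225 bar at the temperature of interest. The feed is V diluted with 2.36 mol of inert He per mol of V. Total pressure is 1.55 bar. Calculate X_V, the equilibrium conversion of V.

X = 0.210

Let X = conversion of V (basis 1 mol V); extent of reaction ξ = 0.5X.
Mole table: n_V = 1 − X; n_R = 1.5X; n_I = 2.36 (inert).
Summing: n_T = 3.36 + 0.5X.
Mole fractions y_i = n_i/n_T; K_p = p_R^3 / (p_V^2) with p_i = y_i·P.
Equating to 0.0225 bar and solving on 0 < X < 1: X = 0.210.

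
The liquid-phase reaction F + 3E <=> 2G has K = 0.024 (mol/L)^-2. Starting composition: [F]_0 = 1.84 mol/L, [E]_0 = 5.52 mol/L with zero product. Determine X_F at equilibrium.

X = 0.331

Let X = conversion of F; extent ξ = 1.84·X mol/L.
Concentrations: [F] = 1.84 − 1.84X; [E] = 5.52 − 5.52X; [G] = 3.68X.
K = [G]^2 / ([F] [E]^3).
Solving K = 0.024 for X ∈ (0,1): X = 0.331.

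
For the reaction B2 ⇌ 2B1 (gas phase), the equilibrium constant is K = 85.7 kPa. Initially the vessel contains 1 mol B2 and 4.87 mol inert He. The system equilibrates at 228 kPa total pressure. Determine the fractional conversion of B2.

X = 0.531

Let X = conversion of B2 (basis 1 mol B2); extent of reaction ξ = X.
At extent ξ: n_B2 = 1 − X; n_B1 = 2X; n_I = 4.87 (inert).
n_T = Σnᵢ = 5.87 + X.
Mole fractions y_i = n_i/n_T; K = p_B1^2 / (p_B2) with p_i = y_i·P.
This yields a degree-2 equation in X; solving on (0,1), X = 0.531.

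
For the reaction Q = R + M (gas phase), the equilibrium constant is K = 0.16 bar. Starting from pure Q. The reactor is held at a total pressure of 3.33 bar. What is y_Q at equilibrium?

y_Q = 0.647

Let X = conversion of Q (basis 1 mol Q); extent of reaction ξ = X.
At extent ξ: n_Q = 1 − X; n_R = X; n_M = X.
n_T = Σnᵢ = 1 + X.
With p_i = (n_i/n_T)P, K = p_R p_M / (p_Q).
Setting this equal to 0.16 bar and taking the physical root (0 < X < 1) gives X = 0.214.
Then n_Q = 0.786, n_T = 1.21, so y_Q = 0.647.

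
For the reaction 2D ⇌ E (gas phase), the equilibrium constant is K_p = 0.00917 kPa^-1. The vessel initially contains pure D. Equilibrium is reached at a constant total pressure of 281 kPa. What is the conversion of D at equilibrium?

Let X = conversion of D (basis 1 mol D); extent of reaction ξ = 0.5X.
Species balance: n_D = 1 − X; n_E = 0.5X.
Total moles n_T = 1 − 0.5X.
y_i = n_i/n_T, p_i = y_i·P. K_p = p_E / (p_D^2).
Substituting and setting equal to 0.00917 kPa^-1 gives a polynomial in X; the root in (0,1) is X = 0.703.

X = 0.703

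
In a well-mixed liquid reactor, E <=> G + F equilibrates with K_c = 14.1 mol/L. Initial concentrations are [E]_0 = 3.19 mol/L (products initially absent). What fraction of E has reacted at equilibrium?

X = 0.840

Let X = conversion of E; extent ξ = 3.19·X mol/L.
Concentrations: [E] = 3.19 − 3.19X; [G] = 3.19X; [F] = 3.19X.
K_c = [G] [F] / ([E]).
Solving K_c = 14.1 for X ∈ (0,1): X = 0.840.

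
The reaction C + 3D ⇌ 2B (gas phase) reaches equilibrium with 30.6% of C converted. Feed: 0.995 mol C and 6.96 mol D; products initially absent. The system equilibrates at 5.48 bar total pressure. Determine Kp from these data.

Take 0.995 mol C as basis and let X be its fractional conversion, so ξ = 0.995X.
At extent ξ: n_C = 0.995 − 0.995X; n_D = 6.96 − 2.98X; n_B = 1.99X.
Total moles n_T = 7.96 − 1.99X.
At X = 0.306: n_C = 0.691, n_D = 6.05, n_B = 0.609, n_T = 7.35.
p_i = (n_i/n_T)·P. Kp = p_B^2 / (p_C p_D^3) = 0.00436 bar^-2.

Kp = 0.00436 bar^-2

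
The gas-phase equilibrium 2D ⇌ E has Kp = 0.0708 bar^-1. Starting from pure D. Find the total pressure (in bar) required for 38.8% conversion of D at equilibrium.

Take 1 mol D as basis and let X be its fractional conversion, so ξ = 0.5X.
At extent ξ: n_D = 1 − X; n_E = 0.5X.
n_T = Σnᵢ = 1 − 0.5X.
Kp = p_E / (p_D^2) with p_i = (n_i/n_T)·P.
At X = 0.388: the mole-fraction product g(X) = Π y_i^ν_i = 0.4175. Since Kp = g(X)·P^{-1}, P = (g/Kp)^(1/1) = (0.4175/0.0708)^(1/1) = 5.9 bar.

P = 5.9 bar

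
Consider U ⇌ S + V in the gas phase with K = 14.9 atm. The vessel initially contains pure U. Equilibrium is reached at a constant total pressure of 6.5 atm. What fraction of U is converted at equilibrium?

X = 0.834

Basis: 1 mol U initially; let X = conversion of U. Extent ξ = X.
Mole table: n_U = 1 − X; n_S = X; n_V = X.
Summing: n_T = 1 + X.
y_i = n_i/n_T, p_i = y_i·P. K = p_S p_V / (p_U).
Equating to 14.9 atm and solving on 0 < X < 1: X = 0.834.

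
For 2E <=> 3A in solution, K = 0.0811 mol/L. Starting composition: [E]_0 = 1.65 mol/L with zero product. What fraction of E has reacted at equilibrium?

Let X = conversion of E; extent ξ = 1.65X/2 mol/L.
Concentrations: [E] = 1.65 − 1.65X; [A] = 2.47X.
K = [A]^3 / ([E]^2).
This equals 0.0811 at X = 0.209 (the root in 0 < X < 1).

X = 0.209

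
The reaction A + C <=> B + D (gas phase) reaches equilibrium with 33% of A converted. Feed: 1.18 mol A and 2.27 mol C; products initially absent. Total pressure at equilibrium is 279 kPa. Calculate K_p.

Let X = conversion of A (basis 1.18 mol A); extent of reaction ξ = 1.18X.
At extent ξ: n_A = 1.18 − 1.18X; n_C = 2.27 − 1.18X; n_B = 1.18X; n_D = 1.18X.
Since Δν = 0, n_T = 3.45 throughout.
At X = 0.33: n_A = 0.791, n_C = 1.88, n_B = 0.389, n_D = 0.389, n_T = 3.45.
p_i = (n_i/n_T)·P. K_p = p_B p_D / (p_A p_C) = 0.102.

K_p = 0.102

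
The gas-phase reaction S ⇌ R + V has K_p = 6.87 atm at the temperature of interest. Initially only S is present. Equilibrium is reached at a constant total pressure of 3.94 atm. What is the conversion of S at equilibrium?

X = 0.797

Basis: 1 mol S initially; let X = conversion of S. Extent ξ = X.
At extent ξ: n_S = 1 − X; n_R = X; n_V = X.
Summing: n_T = 1 + X.
With p_i = (n_i/n_T)P, K_p = p_R p_V / (p_S).
This yields a degree-2 equation in X; solving on (0,1), X = 0.797.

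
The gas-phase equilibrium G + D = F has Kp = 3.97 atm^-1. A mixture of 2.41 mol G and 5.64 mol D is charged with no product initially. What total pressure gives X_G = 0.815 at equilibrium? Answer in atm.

Basis: 2.41 mol G initially; let X = conversion of G. Extent ξ = 2.41X.
Mole table: n_G = 2.41 − 2.41X; n_D = 5.64 − 2.41X; n_F = 2.41X.
Summing: n_T = 8.05 − 2.41X.
Kp = p_F / (p_G p_D) with p_i = (n_i/n_T)·P.
At X = 0.815: the mole-fraction product g(X) = Π y_i^ν_i = 7.294. Since Kp = g(X)·P^{-1}, P = (g/Kp)^(1/1) = (7.294/3.97)^(1/1) = 1.84 atm.

P = 1.84 atm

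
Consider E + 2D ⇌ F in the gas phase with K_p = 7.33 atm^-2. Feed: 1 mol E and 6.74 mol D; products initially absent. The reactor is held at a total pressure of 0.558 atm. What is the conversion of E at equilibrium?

X = 0.620

Let X = conversion of E (basis 1 mol E); extent of reaction ξ = X.
Moles: n_E = 1 − X; n_D = 6.74 − 2X; n_F = X.
Total moles n_T = 7.74 − 2X.
Mole fractions y_i = n_i/n_T; K_p = p_F / (p_E p_D^2) with p_i = y_i·P.
Substituting and setting equal to 7.33 atm^-2 gives a polynomial in X; the root in (0,1) is X = 0.620.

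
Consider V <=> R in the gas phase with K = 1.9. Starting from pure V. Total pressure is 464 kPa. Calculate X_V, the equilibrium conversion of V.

X = 0.655

Take 1 mol V as basis and let X be its fractional conversion, so ξ = X.
Mole table: n_V = 1 − X; n_R = X.
Total moles n_T = 1 (Δν = 0, constant).
With p_i = (n_i/n_T)P, K = p_R / (p_V).
This yields a degree-1 equation in X; solving on (0,1), X = 0.655.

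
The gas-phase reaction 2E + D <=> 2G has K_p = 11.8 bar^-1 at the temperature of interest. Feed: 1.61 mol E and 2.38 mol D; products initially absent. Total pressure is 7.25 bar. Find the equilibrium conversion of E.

Take 1.61 mol E as basis and let X be its fractional conversion, so ξ = 0.805X.
Mole table: n_E = 1.61 − 1.61X; n_D = 2.38 − 0.805X; n_G = 1.61X.
Total moles n_T = 3.99 − 0.805X.
Mole fractions y_i = n_i/n_T; K_p = p_G^2 / (p_E^2 p_D) with p_i = y_i·P.
Setting this equal to 11.8 bar^-1 and taking the physical root (0 < X < 1) gives X = 0.869.

X = 0.869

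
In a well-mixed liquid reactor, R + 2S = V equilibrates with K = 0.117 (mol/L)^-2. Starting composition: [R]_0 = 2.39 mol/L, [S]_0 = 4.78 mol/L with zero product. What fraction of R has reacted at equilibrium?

Let X = conversion of R; extent ξ = 2.39·X mol/L.
Concentrations: [R] = 2.39 − 2.39X; [S] = 4.78 − 4.78X; [V] = 2.39X.
K = [V] / ([R] [S]^2).
Equating to 0.117 (mol/L)^-2: the physical root is X = 0.448.

X = 0.448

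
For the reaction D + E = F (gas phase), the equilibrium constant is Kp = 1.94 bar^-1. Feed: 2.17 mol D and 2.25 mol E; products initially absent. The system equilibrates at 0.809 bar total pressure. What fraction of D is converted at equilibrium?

Take 2.17 mol D as basis and let X be its fractional conversion, so ξ = 2.17X.
Mole table: n_D = 2.17 − 2.17X; n_E = 2.25 − 2.17X; n_F = 2.17X.
Total moles n_T = 4.42 − 2.17X.
Mole fractions y_i = n_i/n_T; Kp = p_F / (p_D p_E) with p_i = y_i·P.
This yields a degree-2 equation in X; solving on (0,1), X = 0.383.

X = 0.383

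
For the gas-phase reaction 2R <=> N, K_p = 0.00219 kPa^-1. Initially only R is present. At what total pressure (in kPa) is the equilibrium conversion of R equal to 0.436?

Let X = conversion of R (basis 1 mol R); extent of reaction ξ = 0.5X.
At extent ξ: n_R = 1 − X; n_N = 0.5X.
n_T = Σnᵢ = 1 − 0.5X.
K_p = p_N / (p_R^2) with p_i = (n_i/n_T)·P.
At X = 0.436: the mole-fraction product g(X) = Π y_i^ν_i = 0.5359. Since K_p = g(X)·P^{-1}, P = (g/K_p)^(1/1) = (0.5359/0.00219)^(1/1) = 245 kPa.

P = 245 kPa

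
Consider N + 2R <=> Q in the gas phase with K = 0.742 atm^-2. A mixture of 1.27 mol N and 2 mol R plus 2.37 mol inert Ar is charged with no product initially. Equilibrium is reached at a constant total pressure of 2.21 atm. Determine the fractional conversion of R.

X = 0.284

Let X = conversion of R (basis 2 mol R); extent of reaction ξ = X.
Moles: n_N = 1.27 − X; n_R = 2 − 2X; n_Q = X; n_I = 2.37 (inert).
Total moles n_T = 5.64 − 2X.
With p_i = (n_i/n_T)P, K = p_Q / (p_N p_R^2).
Equating to 0.742 atm^-2 and solving on 0 < X < 1: X = 0.284.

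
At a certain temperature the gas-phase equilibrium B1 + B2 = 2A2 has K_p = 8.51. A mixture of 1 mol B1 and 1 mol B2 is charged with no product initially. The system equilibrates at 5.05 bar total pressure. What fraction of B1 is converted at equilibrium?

Let X = conversion of B1 (basis 1 mol B1); extent of reaction ξ = X.
At extent ξ: n_B1 = 1 − X; n_B2 = 1 − X; n_A2 = 2X.
n_T stays at 2 (no change in mole number).
y_i = n_i/n_T, p_i = y_i·P. K_p = p_A2^2 / (p_B1 p_B2).
Equating to 8.51 and solving on 0 < X < 1: X = 0.593.

X = 0.593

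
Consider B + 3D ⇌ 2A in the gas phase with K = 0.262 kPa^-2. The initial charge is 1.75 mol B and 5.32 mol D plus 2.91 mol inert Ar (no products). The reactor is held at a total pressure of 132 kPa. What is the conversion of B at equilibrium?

X = 0.870

Let X = conversion of B (basis 1.75 mol B); extent of reaction ξ = 1.75X.
Moles: n_B = 1.75 − 1.75X; n_D = 5.32 − 5.25X; n_A = 3.5X; n_I = 2.91 (inert).
Summing: n_T = 9.98 − 3.5X.
Mole fractions y_i = n_i/n_T; K = p_A^2 / (p_B p_D^3) with p_i = y_i·P.
Setting this equal to 0.262 kPa^-2 and taking the physical root (0 < X < 1) gives X = 0.870.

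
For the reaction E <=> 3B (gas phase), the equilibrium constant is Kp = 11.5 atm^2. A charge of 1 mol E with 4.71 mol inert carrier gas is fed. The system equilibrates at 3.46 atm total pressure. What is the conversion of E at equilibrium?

X = 0.762

Let X = conversion of E (basis 1 mol E); extent of reaction ξ = X.
Mole table: n_E = 1 − X; n_B = 3X; n_I = 4.71 (inert).
Summing: n_T = 5.71 + 2X.
With p_i = (n_i/n_T)P, Kp = p_B^3 / (p_E).
Setting this equal to 11.5 atm^2 and taking the physical root (0 < X < 1) gives X = 0.762.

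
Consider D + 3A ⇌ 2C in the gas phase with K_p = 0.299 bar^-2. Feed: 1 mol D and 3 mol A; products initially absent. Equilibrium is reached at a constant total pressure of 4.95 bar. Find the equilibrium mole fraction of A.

y_A = 0.480

Let X = conversion of D (basis 1 mol D); extent of reaction ξ = X.
Species balance: n_D = 1 − X; n_A = 3 − 3X; n_C = 2X.
Total moles n_T = 4 − 2X.
Mole fractions y_i = n_i/n_T; K_p = p_C^2 / (p_D p_A^3) with p_i = y_i·P.
Substituting and setting equal to 0.299 bar^-2 gives a polynomial in X; the root in (0,1) is X = 0.529.
Then n_A = 1.41, n_T = 2.94, so y_A = 0.480.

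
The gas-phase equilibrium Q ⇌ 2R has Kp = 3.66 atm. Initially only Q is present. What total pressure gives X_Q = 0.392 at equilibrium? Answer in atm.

P = 5.04 atm

Take 1 mol Q as basis and let X be its fractional conversion, so ξ = X.
Mole table: n_Q = 1 − X; n_R = 2X.
n_T = Σnᵢ = 1 + X.
Kp = p_R^2 / (p_Q) with p_i = (n_i/n_T)·P.
At X = 0.392: the mole-fraction product g(X) = Π y_i^ν_i = 0.7263. Since Kp = g(X)·P^{1}, P = (Kp/g)^(1/1) = (3.66/0.7263)^(1/1) = 5.04 atm.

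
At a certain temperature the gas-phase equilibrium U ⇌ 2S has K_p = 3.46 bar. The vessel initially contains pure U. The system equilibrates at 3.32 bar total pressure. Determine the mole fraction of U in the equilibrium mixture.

y_U = 0.375

Let X = conversion of U (basis 1 mol U); extent of reaction ξ = X.
At extent ξ: n_U = 1 − X; n_S = 2X.
n_T = Σnᵢ = 1 + X.
With p_i = (n_i/n_T)P, K_p = p_S^2 / (p_U).
Equating to 3.46 bar and solving on 0 < X < 1: X = 0.455.
Then n_U = 0.545, n_T = 1.45, so y_U = 0.375.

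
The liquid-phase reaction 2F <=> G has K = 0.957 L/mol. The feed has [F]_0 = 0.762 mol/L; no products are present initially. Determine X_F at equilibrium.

X = 0.447

Let X = conversion of F; extent ξ = 0.762X/2 mol/L.
Concentrations: [F] = 0.762 − 0.762X; [G] = 0.381X.
K = [G] / ([F]^2).
Setting equal to 0.957 and solving for X on (0,1) gives X = 0.447.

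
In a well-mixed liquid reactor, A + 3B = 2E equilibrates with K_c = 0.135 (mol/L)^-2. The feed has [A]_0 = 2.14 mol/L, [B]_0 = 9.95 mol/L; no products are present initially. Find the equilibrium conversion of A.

X = 0.745

Let X = conversion of A; extent ξ = 2.14·X mol/L.
Concentrations: [A] = 2.14 − 2.14X; [B] = 9.95 − 6.42X; [E] = 4.28X.
K_c = [E]^2 / ([A] [B]^3).
Setting equal to 0.135 and solving for X on (0,1) gives X = 0.745.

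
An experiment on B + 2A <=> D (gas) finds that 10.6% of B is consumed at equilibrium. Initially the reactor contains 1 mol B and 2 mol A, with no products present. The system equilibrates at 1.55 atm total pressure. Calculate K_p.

K_p = 0.12 atm^-2

Basis: 1 mol B initially; let X = conversion of B. Extent ξ = X.
At extent ξ: n_B = 1 − X; n_A = 2 − 2X; n_D = X.
n_T = Σnᵢ = 3 − 2X.
At X = 0.106: n_B = 0.894, n_A = 1.79, n_D = 0.106, n_T = 2.79.
p_i = (n_i/n_T)·P. K_p = p_D / (p_B p_A^2) = 0.12 atm^-2.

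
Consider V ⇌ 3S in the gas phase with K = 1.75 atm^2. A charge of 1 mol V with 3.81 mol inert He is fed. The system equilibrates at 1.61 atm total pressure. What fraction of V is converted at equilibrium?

Basis: 1 mol V initially; let X = conversion of V. Extent ξ = X.
Moles: n_V = 1 − X; n_S = 3X; n_I = 3.81 (inert).
Total moles n_T = 4.81 + 2X.
Mole fractions y_i = n_i/n_T; K = p_S^3 / (p_V) with p_i = y_i·P.
Substituting and setting equal to 1.75 atm^2 gives a polynomial in X; the root in (0,1) is X = 0.675.

X = 0.675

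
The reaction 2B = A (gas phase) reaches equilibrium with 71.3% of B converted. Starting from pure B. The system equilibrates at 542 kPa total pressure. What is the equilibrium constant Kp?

Kp = 0.00514 kPa^-1

Take 1 mol B as basis and let X be its fractional conversion, so ξ = 0.5X.
At extent ξ: n_B = 1 − X; n_A = 0.5X.
n_T = Σnᵢ = 1 − 0.5X.
At X = 0.713: n_B = 0.287, n_A = 0.356, n_T = 0.643.
p_i = (n_i/n_T)·P. Kp = p_A / (p_B^2) = 0.00514 kPa^-1.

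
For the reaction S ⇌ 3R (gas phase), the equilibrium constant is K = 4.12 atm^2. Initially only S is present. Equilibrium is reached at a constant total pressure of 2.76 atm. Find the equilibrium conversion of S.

Let X = conversion of S (basis 1 mol S); extent of reaction ξ = X.
Mole table: n_S = 1 − X; n_R = 3X.
Total moles n_T = 1 + 2X.
Mole fractions y_i = n_i/n_T; K = p_R^3 / (p_S) with p_i = y_i·P.
This yields a degree-3 equation in X; solving on (0,1), X = 0.334.

X = 0.334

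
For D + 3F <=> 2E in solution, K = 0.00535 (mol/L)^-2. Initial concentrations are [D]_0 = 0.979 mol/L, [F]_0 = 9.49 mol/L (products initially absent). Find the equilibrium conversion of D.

X = 0.549

Let X = conversion of D; extent ξ = 0.979·X mol/L.
Concentrations: [D] = 0.979 − 0.979X; [F] = 9.49 − 2.94X; [E] = 1.96X.
K = [E]^2 / ([D] [F]^3).
Equating to 0.00535 (mol/L)^-2: the physical root is X = 0.549.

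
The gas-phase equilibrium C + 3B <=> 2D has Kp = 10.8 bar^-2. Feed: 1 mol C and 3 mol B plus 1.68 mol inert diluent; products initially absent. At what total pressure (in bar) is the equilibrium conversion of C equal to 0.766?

P = 6.8 bar

Basis: 1 mol C initially; let X = conversion of C. Extent ξ = X.
Moles: n_C = 1 − X; n_B = 3 − 3X; n_D = 2X; n_I = 1.68 (inert).
Summing: n_T = 5.68 − 2X.
Kp = p_D^2 / (p_C p_B^3) with p_i = (n_i/n_T)·P.
At X = 0.766: the mole-fraction product g(X) = Π y_i^ν_i = 498.8. Since Kp = g(X)·P^{-2}, P = (g/Kp)^(1/2) = (498.8/10.8)^(1/2) = 6.8 bar.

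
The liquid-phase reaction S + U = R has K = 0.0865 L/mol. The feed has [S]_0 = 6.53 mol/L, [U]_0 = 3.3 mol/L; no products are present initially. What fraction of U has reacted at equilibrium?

Let X = conversion of U; extent ξ = 3.3·X mol/L.
Concentrations: [S] = 6.53 − 3.3X; [U] = 3.3 − 3.3X; [R] = 3.3X.
K = [R] / ([S] [U]).
This equals 0.0865 at X = 0.321 (the root in 0 < X < 1).

X = 0.321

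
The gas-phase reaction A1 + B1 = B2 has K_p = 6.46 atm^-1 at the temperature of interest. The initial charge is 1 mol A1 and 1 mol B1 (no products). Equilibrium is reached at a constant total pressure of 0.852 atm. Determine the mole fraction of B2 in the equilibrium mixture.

Let X = conversion of A1 (basis 1 mol A1); extent of reaction ξ = X.
Mole table: n_A1 = 1 − X; n_B1 = 1 − X; n_B2 = X.
Total moles n_T = 2 − X.
With p_i = (n_i/n_T)P, K_p = p_B2 / (p_A1 p_B1).
Setting this equal to 6.46 atm^-1 and taking the physical root (0 < X < 1) gives X = 0.608.
Then n_B2 = 0.608, n_T = 1.39, so y_B2 = 0.437.

y_B2 = 0.437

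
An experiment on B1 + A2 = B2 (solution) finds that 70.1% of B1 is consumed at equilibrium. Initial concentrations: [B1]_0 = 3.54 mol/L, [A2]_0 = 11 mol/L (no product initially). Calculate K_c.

K_c = 0.275 L/mol

Let X = conversion of B1.
Concentrations: [B1] = 3.54 − 3.54X; [A2] = 11 − 3.54X; [B2] = 3.54X.
At X = 0.701: [B1] = 1.06, [A2] = 8.52, [B2] = 2.48.
K_c = [B2] / ([B1] [A2]) = 0.275 L/mol.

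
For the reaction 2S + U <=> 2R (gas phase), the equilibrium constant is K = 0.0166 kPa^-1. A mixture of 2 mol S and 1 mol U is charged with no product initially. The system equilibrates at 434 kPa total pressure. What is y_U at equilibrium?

y_U = 0.188

Take 2 mol S as basis and let X be its fractional conversion, so ξ = X.
Moles: n_S = 2 − 2X; n_U = 1 − X; n_R = 2X.
Total moles n_T = 3 − X.
y_i = n_i/n_T, p_i = y_i·P. K = p_R^2 / (p_S^2 p_U).
Substituting and setting equal to 0.0166 kPa^-1 gives a polynomial in X; the root in (0,1) is X = 0.538.
Then n_U = 0.462, n_T = 2.46, so y_U = 0.188.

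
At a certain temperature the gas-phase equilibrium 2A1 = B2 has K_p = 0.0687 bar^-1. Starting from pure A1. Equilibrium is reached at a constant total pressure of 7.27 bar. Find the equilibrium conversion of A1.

X = 0.422

Let X = conversion of A1 (basis 1 mol A1); extent of reaction ξ = 0.5X.
Mole table: n_A1 = 1 − X; n_B2 = 0.5X.
Total moles n_T = 1 − 0.5X.
With p_i = (n_i/n_T)P, K_p = p_B2 / (p_A1^2).
Setting this equal to 0.0687 bar^-1 and taking the physical root (0 < X < 1) gives X = 0.422.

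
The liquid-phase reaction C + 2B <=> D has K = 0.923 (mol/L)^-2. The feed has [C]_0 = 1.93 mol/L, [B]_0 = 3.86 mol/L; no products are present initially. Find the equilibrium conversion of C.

Let X = conversion of C; extent ξ = 1.93·X mol/L.
Concentrations: [C] = 1.93 − 1.93X; [B] = 3.86 − 3.86X; [D] = 1.93X.
K = [D] / ([C] [B]^2).
Setting equal to 0.923 and solving for X on (0,1) gives X = 0.640.

X = 0.640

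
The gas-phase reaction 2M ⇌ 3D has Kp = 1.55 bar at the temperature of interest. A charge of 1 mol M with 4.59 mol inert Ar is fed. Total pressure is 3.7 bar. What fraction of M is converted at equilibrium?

Let X = conversion of M (basis 1 mol M); extent of reaction ξ = 0.5X.
Mole table: n_M = 1 − X; n_D = 1.5X; n_I = 4.59 (inert).
n_T = Σnᵢ = 5.59 + 0.5X.
Mole fractions y_i = n_i/n_T; Kp = p_D^3 / (p_M^2) with p_i = y_i·P.
This yields a degree-3 equation in X; solving on (0,1), X = 0.538.

X = 0.538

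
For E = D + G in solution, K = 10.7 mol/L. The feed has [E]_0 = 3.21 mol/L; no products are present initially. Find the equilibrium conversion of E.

X = 0.805

Let X = conversion of E; extent ξ = 3.21·X mol/L.
Concentrations: [E] = 3.21 − 3.21X; [D] = 3.21X; [G] = 3.21X.
K = [D] [G] / ([E]).
This equals 10.7 at X = 0.805 (the root in 0 < X < 1).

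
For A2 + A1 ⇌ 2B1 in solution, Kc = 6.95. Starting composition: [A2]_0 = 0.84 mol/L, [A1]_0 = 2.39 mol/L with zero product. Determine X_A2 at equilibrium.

Let X = conversion of A2; extent ξ = 0.84·X mol/L.
Concentrations: [A2] = 0.84 − 0.84X; [A1] = 2.39 − 0.84X; [B1] = 1.68X.
Kc = [B1]^2 / ([A2] [A1]).
Solving Kc = 6.95 for X ∈ (0,1): X = 0.813.

X = 0.813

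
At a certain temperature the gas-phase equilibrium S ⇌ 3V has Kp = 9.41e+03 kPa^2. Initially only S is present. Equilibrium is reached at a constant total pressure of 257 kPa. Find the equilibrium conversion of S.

X = 0.203

Take 1 mol S as basis and let X be its fractional conversion, so ξ = X.
Species balance: n_S = 1 − X; n_V = 3X.
Total moles n_T = 1 + 2X.
Mole fractions y_i = n_i/n_T; Kp = p_V^3 / (p_S) with p_i = y_i·P.
Equating to 9.41e+03 kPa^2 and solving on 0 < X < 1: X = 0.203.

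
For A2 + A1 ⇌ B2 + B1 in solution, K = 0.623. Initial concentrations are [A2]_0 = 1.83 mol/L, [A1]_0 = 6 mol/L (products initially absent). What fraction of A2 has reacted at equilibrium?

X = 0.697

Let X = conversion of A2; extent ξ = 1.83·X mol/L.
Concentrations: [A2] = 1.83 − 1.83X; [A1] = 6 − 1.83X; [B2] = 1.83X; [B1] = 1.83X.
K = [B2] [B1] / ([A2] [A1]).
Solving K = 0.623 for X ∈ (0,1): X = 0.697.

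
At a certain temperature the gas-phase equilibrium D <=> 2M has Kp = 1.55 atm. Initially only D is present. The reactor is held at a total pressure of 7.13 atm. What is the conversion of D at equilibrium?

X = 0.227

Let X = conversion of D (basis 1 mol D); extent of reaction ξ = X.
Species balance: n_D = 1 − X; n_M = 2X.
Total moles n_T = 1 + X.
Mole fractions y_i = n_i/n_T; Kp = p_M^2 / (p_D) with p_i = y_i·P.
This yields a degree-2 equation in X; solving on (0,1), X = 0.227.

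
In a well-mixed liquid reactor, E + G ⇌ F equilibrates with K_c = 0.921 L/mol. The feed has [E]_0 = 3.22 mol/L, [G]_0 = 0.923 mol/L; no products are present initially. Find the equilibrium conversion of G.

Let X = conversion of G; extent ξ = 0.923·X mol/L.
Concentrations: [E] = 3.22 − 0.923X; [G] = 0.923 − 0.923X; [F] = 0.923X.
K_c = [F] / ([E] [G]).
This equals 0.921 at X = 0.703 (the root in 0 < X < 1).

X = 0.703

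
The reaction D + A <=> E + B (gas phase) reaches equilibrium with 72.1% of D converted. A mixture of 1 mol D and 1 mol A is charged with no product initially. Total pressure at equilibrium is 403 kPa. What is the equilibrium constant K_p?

Basis: 1 mol D initially; let X = conversion of D. Extent ξ = X.
Mole table: n_D = 1 − X; n_A = 1 − X; n_E = X; n_B = X.
Since Δν = 0, n_T = 2 throughout.
At X = 0.721: n_D = 0.279, n_A = 0.279, n_E = 0.721, n_B = 0.721, n_T = 2.
p_i = (n_i/n_T)·P. K_p = p_E p_B / (p_D p_A) = 6.68.

K_p = 6.68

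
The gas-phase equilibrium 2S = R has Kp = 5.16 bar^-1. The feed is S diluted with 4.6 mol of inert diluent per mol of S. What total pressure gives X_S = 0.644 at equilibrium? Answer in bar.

P = 2.6 bar

Basis: 1 mol S initially; let X = conversion of S. Extent ξ = 0.5X.
At extent ξ: n_S = 1 − X; n_R = 0.5X; n_I = 4.6 (inert).
Summing: n_T = 5.6 − 0.5X.
Kp = p_R / (p_S^2) with p_i = (n_i/n_T)·P.
At X = 0.644: the mole-fraction product g(X) = Π y_i^ν_i = 13.41. Since Kp = g(X)·P^{-1}, P = (g/Kp)^(1/1) = (13.41/5.16)^(1/1) = 2.6 bar.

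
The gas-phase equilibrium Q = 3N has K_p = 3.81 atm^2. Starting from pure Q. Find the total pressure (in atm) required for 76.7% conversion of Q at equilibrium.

P = 0.684 atm

Take 1 mol Q as basis and let X be its fractional conversion, so ξ = X.
Species balance: n_Q = 1 − X; n_N = 3X.
n_T = Σnᵢ = 1 + 2X.
K_p = p_N^3 / (p_Q) with p_i = (n_i/n_T)·P.
At X = 0.767: the mole-fraction product g(X) = Π y_i^ν_i = 8.143. Since K_p = g(X)·P^{2}, P = (K_p/g)^(1/2) = (3.81/8.143)^(1/2) = 0.684 atm.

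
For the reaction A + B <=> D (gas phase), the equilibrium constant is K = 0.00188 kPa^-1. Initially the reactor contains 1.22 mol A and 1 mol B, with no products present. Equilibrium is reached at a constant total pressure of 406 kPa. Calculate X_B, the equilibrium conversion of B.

X = 0.271

Take 1 mol B as basis and let X be its fractional conversion, so ξ = X.
Mole table: n_A = 1.22 − X; n_B = 1 − X; n_D = X.
Total moles n_T = 2.22 − X.
y_i = n_i/n_T, p_i = y_i·P. K = p_D / (p_A p_B).
Setting this equal to 0.00188 kPa^-1 and taking the physical root (0 < X < 1) gives X = 0.271.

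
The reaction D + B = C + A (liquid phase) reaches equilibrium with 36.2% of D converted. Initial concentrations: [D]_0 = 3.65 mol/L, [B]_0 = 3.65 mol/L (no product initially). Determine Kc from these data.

Kc = 0.322

Let X = conversion of D.
Concentrations: [D] = 3.65 − 3.65X; [B] = 3.65 − 3.65X; [C] = 3.65X; [A] = 3.65X.
At X = 0.362: [D] = 2.33, [B] = 2.33, [C] = 1.32, [A] = 1.32.
Kc = [C] [A] / ([D] [B]) = 0.322.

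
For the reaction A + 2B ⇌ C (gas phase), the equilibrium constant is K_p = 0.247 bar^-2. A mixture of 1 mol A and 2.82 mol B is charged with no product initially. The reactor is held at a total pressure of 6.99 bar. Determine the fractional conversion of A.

X = 0.788

Let X = conversion of A (basis 1 mol A); extent of reaction ξ = X.
Moles: n_A = 1 − X; n_B = 2.82 − 2X; n_C = X.
Summing: n_T = 3.82 − 2X.
Mole fractions y_i = n_i/n_T; K_p = p_C / (p_A p_B^2) with p_i = y_i·P.
Setting this equal to 0.247 bar^-2 and taking the physical root (0 < X < 1) gives X = 0.788.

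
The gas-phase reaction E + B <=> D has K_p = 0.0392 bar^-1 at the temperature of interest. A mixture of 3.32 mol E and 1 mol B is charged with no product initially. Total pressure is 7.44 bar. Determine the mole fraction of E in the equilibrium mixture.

Take 1 mol B as basis and let X be its fractional conversion, so ξ = X.
Species balance: n_E = 3.32 − X; n_B = 1 − X; n_D = X.
Summing: n_T = 4.32 − X.
Mole fractions y_i = n_i/n_T; K_p = p_D / (p_E p_B) with p_i = y_i·P.
Substituting and setting equal to 0.0392 bar^-1 gives a polynomial in X; the root in (0,1) is X = 0.181.
Then n_E = 3.14, n_T = 4.14, so y_E = 0.758.

y_E = 0.758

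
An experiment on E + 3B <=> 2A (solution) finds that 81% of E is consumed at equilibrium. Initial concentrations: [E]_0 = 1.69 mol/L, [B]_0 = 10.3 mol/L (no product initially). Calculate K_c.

Let X = conversion of E.
Concentrations: [E] = 1.69 − 1.69X; [B] = 10.3 − 5.07X; [A] = 3.38X.
At X = 0.81: [E] = 0.321, [B] = 6.19, [A] = 2.74.
K_c = [A]^2 / ([E] [B]^3) = 0.0983 (mol/L)^-2.

K_c = 0.0983 (mol/L)^-2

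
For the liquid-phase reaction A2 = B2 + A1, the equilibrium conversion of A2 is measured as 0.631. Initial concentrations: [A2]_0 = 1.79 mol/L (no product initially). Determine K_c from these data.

Let X = conversion of A2.
Concentrations: [A2] = 1.79 − 1.79X; [B2] = 1.79X; [A1] = 1.79X.
At X = 0.631: [A2] = 0.661, [B2] = 1.13, [A1] = 1.13.
K_c = [B2] [A1] / ([A2]) = 1.93 mol/L.

K_c = 1.93 mol/L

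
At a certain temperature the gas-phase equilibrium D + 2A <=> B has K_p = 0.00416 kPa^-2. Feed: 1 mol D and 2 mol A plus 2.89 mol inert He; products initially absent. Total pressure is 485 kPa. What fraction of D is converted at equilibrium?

X = 0.844

Let X = conversion of D (basis 1 mol D); extent of reaction ξ = X.
Mole table: n_D = 1 − X; n_A = 2 − 2X; n_B = X; n_I = 2.89 (inert).
Summing: n_T = 5.89 − 2X.
Mole fractions y_i = n_i/n_T; K_p = p_B / (p_D p_A^2) with p_i = y_i·P.
Substituting and setting equal to 0.00416 kPa^-2 gives a polynomial in X; the root in (0,1) is X = 0.844.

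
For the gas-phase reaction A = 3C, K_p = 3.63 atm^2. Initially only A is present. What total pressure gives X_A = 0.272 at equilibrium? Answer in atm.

Let X = conversion of A (basis 1 mol A); extent of reaction ξ = X.
Mole table: n_A = 1 − X; n_C = 3X.
n_T = Σnᵢ = 1 + 2X.
K_p = p_C^3 / (p_A) with p_i = (n_i/n_T)·P.
At X = 0.272: the mole-fraction product g(X) = Π y_i^ν_i = 0.3131. Since K_p = g(X)·P^{2}, P = (K_p/g)^(1/2) = (3.63/0.3131)^(1/2) = 3.41 atm.

P = 3.41 atm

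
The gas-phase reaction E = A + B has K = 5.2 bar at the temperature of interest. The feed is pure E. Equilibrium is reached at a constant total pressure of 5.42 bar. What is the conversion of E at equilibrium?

Basis: 1 mol E initially; let X = conversion of E. Extent ξ = X.
Mole table: n_E = 1 − X; n_A = X; n_B = X.
Summing: n_T = 1 + X.
Mole fractions y_i = n_i/n_T; K = p_A p_B / (p_E) with p_i = y_i·P.
Equating to 5.2 bar and solving on 0 < X < 1: X = 0.700.

X = 0.700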